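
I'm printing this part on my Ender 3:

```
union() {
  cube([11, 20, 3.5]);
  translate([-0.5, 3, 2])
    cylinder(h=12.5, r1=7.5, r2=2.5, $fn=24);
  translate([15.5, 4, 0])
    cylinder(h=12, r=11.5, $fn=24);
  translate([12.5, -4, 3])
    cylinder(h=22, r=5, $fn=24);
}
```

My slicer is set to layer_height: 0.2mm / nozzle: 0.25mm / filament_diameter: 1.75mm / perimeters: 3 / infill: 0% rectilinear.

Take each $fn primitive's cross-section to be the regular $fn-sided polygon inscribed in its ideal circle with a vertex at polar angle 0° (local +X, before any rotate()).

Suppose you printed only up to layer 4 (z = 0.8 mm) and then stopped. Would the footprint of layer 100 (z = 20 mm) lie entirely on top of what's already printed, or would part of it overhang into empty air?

part overhangs

Compare the two slices. At z = 0.8: the cube (footprint 11×20) is included at this height (area 220.00 mm²); the cone at (-0.5, 3) is absent (z outside [2, 14.5]); the r=11.5 cylinder at (15.5, 4) contributes a regular 24-gon of circumradius 11.5 (area = (24/2)·11.500²·sin(360°/24) = 410.75 mm²); the cylinder at (12.5, -4) does not reach this height (z outside [3, 25]); Combining (union): the regions partially overlap — summed areas 630.75 mm² minus the doubly-counted overlap 79.40 mm² gives 551.35 mm² — area = 551.35 mm². At z = 20: the cube does not reach this height (z outside [0, 3.5]); the cone at (-0.5, 3) is absent (z outside [2, 14.5]); the cylinder at (15.5, 4) does not reach this height (z outside [0, 12]); the r=5 cylinder at (12.5, -4) gives a regular 24-gon of circumradius 5 (constant along its height) (area = (24/2)·5.000²·sin(360°/24) = 77.65 mm²); Combining (union): only the r=5 cylinder at (12.5, -4) is present, so the union is just that shape — area = 77.65 mm². Checking containment: at z = 20 the cross-section extends beyond the z = 0.8 cross-section by about 14.19 mm².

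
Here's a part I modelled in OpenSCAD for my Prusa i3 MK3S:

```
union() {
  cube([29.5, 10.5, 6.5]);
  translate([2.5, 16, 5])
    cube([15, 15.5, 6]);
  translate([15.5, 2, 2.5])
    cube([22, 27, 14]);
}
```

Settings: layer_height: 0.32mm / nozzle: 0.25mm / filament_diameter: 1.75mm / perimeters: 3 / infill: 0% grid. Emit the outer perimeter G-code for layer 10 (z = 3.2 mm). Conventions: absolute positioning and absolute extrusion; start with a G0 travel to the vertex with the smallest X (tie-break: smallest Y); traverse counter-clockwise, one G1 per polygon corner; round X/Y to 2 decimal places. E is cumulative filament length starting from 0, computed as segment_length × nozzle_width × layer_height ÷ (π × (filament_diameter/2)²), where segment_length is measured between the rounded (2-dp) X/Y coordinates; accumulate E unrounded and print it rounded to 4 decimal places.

G0 X0.00 Y0.00 Z3.20
G1 X29.50 Y0.00 E0.9812
G1 X29.50 Y2.00 E1.0477
G1 X37.50 Y2.00 E1.3138
G1 X37.50 Y29.00 E2.2118
G1 X15.50 Y29.00 E2.9435
G1 X15.50 Y10.50 E3.5588
G1 X0.00 Y10.50 E4.0744
G1 X0.00 Y0.00 E4.4236

At z = 3.2 mm: the cube (footprint 29.5×10.5) is included at this height; the cube at (2.5, 16) is not intersected at this z (z outside [5, 11]); the 22×27 cube at (15.5, 2) contributes its full rectangle; Taking the union: the regions partially overlap (shared area 119.00 mm²), so overlapping operands fuse into one piece — 1 connected region. The outline is a single polygon with 8 vertices. Extrusion per mm of travel: 0.25 × 0.32 / (π × 0.875²) = 0.033260. Accumulating E over each segment gives final E = 4.4236.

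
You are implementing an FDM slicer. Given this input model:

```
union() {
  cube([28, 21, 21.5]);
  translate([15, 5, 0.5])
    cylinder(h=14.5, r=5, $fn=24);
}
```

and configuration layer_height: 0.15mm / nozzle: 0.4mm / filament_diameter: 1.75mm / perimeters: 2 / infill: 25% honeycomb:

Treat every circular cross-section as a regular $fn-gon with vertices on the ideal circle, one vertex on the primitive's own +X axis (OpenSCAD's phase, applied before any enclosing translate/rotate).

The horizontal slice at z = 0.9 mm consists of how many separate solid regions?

1

At z = 0.9 mm: the 28×21 cube contributes its full rectangle; the r=5 cylinder at (15, 5) contributes a regular 24-gon of circumradius 5; Merging all regions: the r=5 cylinder at (15, 5) lies entirely inside the 28×21 cube, so the union is just the 28×21 cube — 1 connected region. The result has 1 disconnected region.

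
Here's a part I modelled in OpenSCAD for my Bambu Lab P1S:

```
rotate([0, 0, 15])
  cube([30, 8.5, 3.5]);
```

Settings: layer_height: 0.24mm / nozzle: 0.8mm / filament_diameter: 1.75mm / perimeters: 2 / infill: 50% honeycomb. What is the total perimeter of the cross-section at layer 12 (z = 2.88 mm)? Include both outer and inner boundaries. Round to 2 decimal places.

77.00 mm

At z = 2.88 mm: the 30×8.5 cube contributes its full rectangle (perimeter 77.00 mm); (whole slice rotated 15° about Z — lengths, areas and connectivity unchanged). Overall, the cross-section is a single solid region. Total boundary length (outer) = 77.00 mm.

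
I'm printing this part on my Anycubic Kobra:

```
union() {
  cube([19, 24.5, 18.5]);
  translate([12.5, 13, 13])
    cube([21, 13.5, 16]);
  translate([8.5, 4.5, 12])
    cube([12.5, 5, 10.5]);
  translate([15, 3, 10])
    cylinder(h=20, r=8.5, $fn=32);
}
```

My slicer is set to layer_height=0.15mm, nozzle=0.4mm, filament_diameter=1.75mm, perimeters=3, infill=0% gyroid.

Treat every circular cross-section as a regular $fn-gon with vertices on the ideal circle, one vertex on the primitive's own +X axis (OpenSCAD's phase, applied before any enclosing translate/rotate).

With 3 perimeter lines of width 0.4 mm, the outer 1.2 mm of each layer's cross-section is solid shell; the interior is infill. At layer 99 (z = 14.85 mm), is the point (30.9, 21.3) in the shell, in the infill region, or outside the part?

infill

At z = 14.85 mm: the cube (footprint 19×24.5) is included at this height; the cube at (12.5, 13) is present — its section is the full 21×13.5 rectangle; the 12.5×5 cube at (8.5, 4.5) contributes its full rectangle; the r=8.5 cylinder at (15, 3) contributes a regular 32-gon of circumradius 8.5; Combining (union): the regions partially overlap (shared area 262.95 mm²), so overlapping operands fuse into one piece — 1 connected region. Overall, the cross-section is a single solid region. The nearest boundary edge runs (33.50, 26.50)→(33.50, 13.00); distance from the point to it = 2.60 mm. The point is inside the cross-section and 2.60 mm from the nearest boundary — more than the 1.2 mm shell width (3 × 0.4), so it's in the infill interior.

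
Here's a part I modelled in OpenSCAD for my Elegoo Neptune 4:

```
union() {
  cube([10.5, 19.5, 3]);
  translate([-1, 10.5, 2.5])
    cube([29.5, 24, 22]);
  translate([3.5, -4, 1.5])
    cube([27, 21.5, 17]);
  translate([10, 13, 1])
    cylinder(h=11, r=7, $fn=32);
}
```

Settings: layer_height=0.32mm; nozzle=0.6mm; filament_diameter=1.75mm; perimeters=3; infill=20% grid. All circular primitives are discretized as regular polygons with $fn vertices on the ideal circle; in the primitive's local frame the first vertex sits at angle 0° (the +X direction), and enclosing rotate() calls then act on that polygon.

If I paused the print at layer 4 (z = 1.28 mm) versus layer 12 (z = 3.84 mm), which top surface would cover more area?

Layer 4 (z = 1.28): the cube (footprint 10.5×19.5) is included at this height (area 204.75 mm²); the cube at (-1, 10.5) does not reach this height (z outside [2.5, 24.5]); the cube at (3.5, -4) does not reach this height (z outside [1.5, 18.5]); the cylinder at (10, 13): section is a regular 32-gon, circumradius r=7 (area = (32/2)·7.000²·sin(360°/32) = 152.95 mm²); Combining (union): the regions partially overlap — summed areas 357.70 mm² minus the doubly-counted overlap 82.40 mm² gives 275.30 mm² — area = 275.30 mm². So its area = 275.30 mm². Layer 12 (z = 3.84): the cube does not reach this height (z outside [0, 3]); the cube at (-1, 10.5) is present — its section is the full 29.5×24 rectangle (area 708.00 mm²); the 27×21.5 cube at (3.5, -4) contributes its full rectangle (area 580.50 mm²); the cylinder at (10, 13): section is a regular 32-gon, circumradius r=7 (area = (32/2)·7.000²·sin(360°/32) = 152.95 mm²); Merging all regions: the regions partially overlap — summed areas 1441.45 mm² minus the doubly-counted overlap 327.95 mm² gives 1113.50 mm² — area = 1113.50 mm². So its area = 1113.50 mm². Layer 12 is larger (1113.50 vs 275.30 mm²).

layer 12 (z = 3.84 mm)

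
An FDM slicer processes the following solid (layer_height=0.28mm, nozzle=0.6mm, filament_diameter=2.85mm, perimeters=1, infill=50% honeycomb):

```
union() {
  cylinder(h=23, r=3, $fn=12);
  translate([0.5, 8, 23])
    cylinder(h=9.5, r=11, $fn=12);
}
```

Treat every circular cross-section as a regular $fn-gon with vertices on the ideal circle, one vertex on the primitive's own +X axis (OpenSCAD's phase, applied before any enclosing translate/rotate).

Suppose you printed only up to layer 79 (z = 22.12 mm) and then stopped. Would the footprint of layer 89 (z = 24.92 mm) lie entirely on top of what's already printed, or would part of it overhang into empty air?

Compare the two slices. At z = 22.12: the r=3 cylinder gives a regular 12-gon of circumradius 3 (constant along its height) (area = (12/2)·3.000²·sin(360°/12) = 27.00 mm²); the cylinder at (0.5, 8) does not reach this height (z outside [23, 32.5]); Combining (union): only the r=3 cylinder is present, so the union is just that shape — area = 27.00 mm². At z = 24.92: the cylinder does not reach this height (z outside [0, 23]); the r=11 cylinder at (0.5, 8) contributes a regular 12-gon of circumradius 11 (area = (12/2)·11.000²·sin(360°/12) = 363.00 mm²); Merging all regions: only the r=11 cylinder at (0.5, 8) is present, so the union is just that shape — area = 363.00 mm². Checking containment: at z = 24.92 the cross-section extends beyond the z = 22.12 cross-section by about 336.23 mm².

part overhangs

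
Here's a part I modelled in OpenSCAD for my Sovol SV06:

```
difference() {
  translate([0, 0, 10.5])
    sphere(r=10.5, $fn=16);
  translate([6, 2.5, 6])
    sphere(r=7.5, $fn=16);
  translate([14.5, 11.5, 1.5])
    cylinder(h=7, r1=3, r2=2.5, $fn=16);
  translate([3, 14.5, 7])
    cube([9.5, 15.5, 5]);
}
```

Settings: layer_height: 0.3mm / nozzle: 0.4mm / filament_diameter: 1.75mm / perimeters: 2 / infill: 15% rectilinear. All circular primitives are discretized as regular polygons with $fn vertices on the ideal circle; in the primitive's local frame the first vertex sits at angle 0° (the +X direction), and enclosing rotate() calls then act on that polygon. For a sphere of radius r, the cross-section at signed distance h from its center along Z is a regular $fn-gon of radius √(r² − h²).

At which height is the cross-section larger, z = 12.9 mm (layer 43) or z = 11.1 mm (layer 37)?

layer 43 (z = 12.9 mm)

Layer 43 (z = 12.9): the r=10.5 sphere slices to a regular 16-gon of circumradius 10.222 (√(r²−h²) with h=2.4 from center) (area = (16/2)·10.222²·sin(360°/16) = 319.89 mm²); the sphere at (6, 2.5): section is a regular 16-gon, circumradius = √(r²−h²) = √(7.5²−6.9²) = 2.939 (area = (16/2)·2.939²·sin(360°/16) = 26.45 mm²); the cone at (14.5, 11.5) does not reach this height (z outside [1.5, 8.5]); the cube at (3, 14.5) does not reach this height (z outside [7, 12]); Subtracting the remaining from the first: starting from the r=10.5 sphere (319.89 mm²), the r=7.5 sphere at (6, 2.5) lies wholly inside it (removes its full 26.45 mm² and its 18.35 mm outline becomes a hole wall) — area = 293.44 mm². So its area = 293.44 mm². Layer 37 (z = 11.1): the r=10.5 sphere contributes a regular 16-gon of circumradius √(10.5²−0.6²) = 10.483 (area = (16/2)·10.483²·sin(360°/16) = 336.42 mm²); the sphere at (6, 2.5): section is a regular 16-gon, circumradius = √(r²−h²) = √(7.5²−5.1²) = 5.499 (area = (16/2)·5.499²·sin(360°/16) = 92.58 mm²); the cone at (14.5, 11.5) is not intersected at this z (z outside [1.5, 8.5]); the cube at (3, 14.5) is present — its section is the full 9.5×15.5 rectangle (area 147.25 mm²); Subtracting the remaining from the first: starting from the r=10.5 sphere (336.42 mm²), the r=7.5 sphere at (6, 2.5) partially overlaps it — only the 81.81 mm² overlap (of its 92.58 mm²) is removed, clipping the outline; the 9.5×15.5 cube at (3, 14.5) misses the remaining region (no effect) — area = 254.62 mm². So its area = 254.62 mm². Layer 43 is larger (293.44 vs 254.62 mm²).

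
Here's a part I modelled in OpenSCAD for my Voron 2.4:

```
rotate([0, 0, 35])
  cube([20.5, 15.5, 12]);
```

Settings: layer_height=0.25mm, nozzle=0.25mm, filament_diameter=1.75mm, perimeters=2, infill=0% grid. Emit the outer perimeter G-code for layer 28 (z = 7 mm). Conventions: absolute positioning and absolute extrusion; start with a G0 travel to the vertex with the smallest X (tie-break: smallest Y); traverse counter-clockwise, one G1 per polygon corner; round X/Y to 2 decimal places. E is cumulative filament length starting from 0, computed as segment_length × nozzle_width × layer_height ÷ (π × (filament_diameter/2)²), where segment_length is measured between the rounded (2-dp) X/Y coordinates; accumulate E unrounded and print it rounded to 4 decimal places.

At z = 7 mm: the 20.5×15.5 cube contributes its full rectangle; (whole slice rotated 35° about Z — lengths, areas and connectivity unchanged). The outline is a single polygon with 4 vertices. Extrusion per mm of travel: 0.25 × 0.25 / (π × 0.875²) = 0.025984. Accumulating E over each segment gives final E = 1.8709.

G0 X-8.89 Y12.70 Z7.00
G1 X0.00 Y0.00 E0.4028
G1 X16.79 Y11.76 E0.9355
G1 X7.90 Y24.46 E1.3383
G1 X-8.89 Y12.70 E1.8709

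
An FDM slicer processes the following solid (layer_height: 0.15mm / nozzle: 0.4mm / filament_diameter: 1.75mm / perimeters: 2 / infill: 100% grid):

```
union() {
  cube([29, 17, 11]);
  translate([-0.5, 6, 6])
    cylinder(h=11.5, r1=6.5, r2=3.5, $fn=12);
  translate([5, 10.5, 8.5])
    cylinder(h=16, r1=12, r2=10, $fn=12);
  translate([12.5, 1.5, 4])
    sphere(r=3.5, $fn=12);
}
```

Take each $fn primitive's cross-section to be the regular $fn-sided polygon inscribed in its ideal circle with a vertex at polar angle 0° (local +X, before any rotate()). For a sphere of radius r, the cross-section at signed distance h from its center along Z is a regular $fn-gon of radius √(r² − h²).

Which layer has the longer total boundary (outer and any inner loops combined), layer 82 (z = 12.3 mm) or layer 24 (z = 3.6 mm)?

layer 24 (z = 3.6 mm)

Layer 82 (z = 12.3): the cube is not intersected at this z (z outside [0, 11]); the cone at (-0.5, 6): at t=0.548 of its height the radius interpolates to r₁+(r₂−r₁)t = 4.857, giving a regular 12-gon of that circumradius (perimeter = 2·12·4.857·sin(180°/12) = 30.17 mm); the cone at (5, 10.5) contributes a regular 12-gon of circumradius 11.525 (interpolated between r1=12 and r2=10 at t=0.238) (perimeter = 2·12·11.525·sin(180°/12) = 71.59 mm); the sphere at (12.5, 1.5) is absent (|z−center|=8.300 > r=3.5); Taking the union: the regions partially overlap (shared area 68.44 mm²), so the edge portions inside another operand are dropped and the merged outline is re-measured after clipping — boundary = 71.95 mm. So its perimeter = 71.95 mm. Layer 24 (z = 3.6): the cube (footprint 29×17) is included at this height (perimeter 92.00 mm); the cone at (-0.5, 6) does not reach this height (z outside [6, 17.5]); the cone at (5, 10.5) does not reach this height (z outside [8.5, 24.5]); the sphere at (12.5, 1.5): section is a regular 12-gon, circumradius = √(r²−h²) = √(3.5²−0.4²) = 3.477 (perimeter = 2·12·3.477·sin(180°/12) = 21.60 mm); Merging all regions: the regions partially overlap (shared area 27.96 mm²), so the edge portions inside another operand are dropped and the merged outline is re-measured after clipping — boundary = 93.54 mm. So its perimeter = 93.54 mm. Layer 24 is larger (93.54 vs 71.95 mm).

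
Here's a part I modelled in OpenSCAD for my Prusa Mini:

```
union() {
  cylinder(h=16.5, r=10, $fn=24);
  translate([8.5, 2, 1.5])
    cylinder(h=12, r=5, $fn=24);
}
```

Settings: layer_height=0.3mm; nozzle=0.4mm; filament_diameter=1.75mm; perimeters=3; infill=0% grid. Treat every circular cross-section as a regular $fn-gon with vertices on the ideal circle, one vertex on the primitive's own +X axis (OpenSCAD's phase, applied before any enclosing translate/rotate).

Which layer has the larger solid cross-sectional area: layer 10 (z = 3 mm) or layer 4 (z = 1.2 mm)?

layer 10 (z = 3 mm)

Layer 10 (z = 3): the r=10 cylinder contributes a regular 24-gon of circumradius 10 (area = (24/2)·10.000²·sin(360°/24) = 310.58 mm²); the cylinder at (8.5, 2): section is a regular 24-gon, circumradius r=5 (area = (24/2)·5.000²·sin(360°/24) = 77.65 mm²); Merging all regions: the regions partially overlap — summed areas 388.23 mm² minus the doubly-counted overlap 46.57 mm² gives 341.66 mm² — area = 341.66 mm². So its area = 341.66 mm². Layer 4 (z = 1.2): the cylinder: section is a regular 24-gon, circumradius r=10 (area = (24/2)·10.000²·sin(360°/24) = 310.58 mm²); the cylinder at (8.5, 2) is not intersected at this z (z outside [1.5, 13.5]); Merging all regions: only the r=10 cylinder is present, so the union is just that shape — area = 310.58 mm². So its area = 310.58 mm². Layer 10 is larger (341.66 vs 310.58 mm²).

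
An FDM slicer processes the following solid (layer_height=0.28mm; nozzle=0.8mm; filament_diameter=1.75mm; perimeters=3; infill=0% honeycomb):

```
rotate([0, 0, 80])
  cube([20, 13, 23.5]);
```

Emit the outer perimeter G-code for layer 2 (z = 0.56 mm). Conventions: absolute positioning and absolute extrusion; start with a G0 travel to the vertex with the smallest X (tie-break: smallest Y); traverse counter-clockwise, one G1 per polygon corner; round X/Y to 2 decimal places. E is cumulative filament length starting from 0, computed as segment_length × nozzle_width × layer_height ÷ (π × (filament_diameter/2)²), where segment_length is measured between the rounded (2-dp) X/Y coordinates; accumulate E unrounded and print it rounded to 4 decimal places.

At z = 0.56 mm: the cube is present — its section is the full 20×13 rectangle; (whole slice rotated 80° about Z — lengths, areas and connectivity unchanged). The outline is a single polygon with 4 vertices. Extrusion per mm of travel: 0.8 × 0.28 / (π × 0.875²) = 0.093128. Accumulating E over each segment gives final E = 6.1456.

G0 X-12.80 Y2.26 Z0.56
G1 X0.00 Y0.00 E1.2105
G1 X3.47 Y19.70 E3.0734
G1 X-9.33 Y21.95 E4.2837
G1 X-12.80 Y2.26 E6.1456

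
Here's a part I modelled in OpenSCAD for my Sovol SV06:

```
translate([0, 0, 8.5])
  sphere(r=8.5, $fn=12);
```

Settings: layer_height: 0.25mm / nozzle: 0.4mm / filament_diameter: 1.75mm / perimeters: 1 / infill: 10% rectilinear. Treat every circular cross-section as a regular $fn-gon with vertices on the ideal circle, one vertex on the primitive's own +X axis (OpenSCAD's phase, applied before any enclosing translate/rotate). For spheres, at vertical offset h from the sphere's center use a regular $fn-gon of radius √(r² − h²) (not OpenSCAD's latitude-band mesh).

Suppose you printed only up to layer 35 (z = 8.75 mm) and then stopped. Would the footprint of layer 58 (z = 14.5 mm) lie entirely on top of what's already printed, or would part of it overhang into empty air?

Compare the two slices. At z = 8.75: the sphere: section is a regular 12-gon, circumradius = √(r²−h²) = √(8.5²−0.25²) = 8.496 (area = (12/2)·8.496²·sin(360°/12) = 216.56 mm²). At z = 14.5: the sphere: section is a regular 12-gon, circumradius = √(r²−h²) = √(8.5²−6²) = 6.021 (area = (12/2)·6.021²·sin(360°/12) = 108.75 mm²). Checking containment: the cross-section at z = 14.5 is a subset of the cross-section at z = 8.75.

entirely on top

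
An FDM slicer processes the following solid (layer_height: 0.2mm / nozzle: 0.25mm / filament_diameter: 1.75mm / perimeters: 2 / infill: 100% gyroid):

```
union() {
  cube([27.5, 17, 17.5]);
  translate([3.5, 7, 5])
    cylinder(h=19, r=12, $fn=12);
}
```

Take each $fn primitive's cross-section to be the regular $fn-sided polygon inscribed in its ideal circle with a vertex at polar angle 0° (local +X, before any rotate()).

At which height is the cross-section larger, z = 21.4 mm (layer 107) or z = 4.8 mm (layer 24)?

Layer 107 (z = 21.4): the cube is not intersected at this z (z outside [0, 17.5]); the cylinder at (3.5, 7): section is a regular 12-gon, circumradius r=12 (area = (12/2)·12.000²·sin(360°/12) = 432.00 mm²); Merging all regions: only the r=12 cylinder at (3.5, 7) is present, so the union is just that shape — area = 432.00 mm². So its area = 432.00 mm². Layer 24 (z = 4.8): the cube is present — its section is the full 27.5×17 rectangle (area 467.50 mm²); the cylinder at (3.5, 7) is absent (z outside [5, 24]); Taking the union: only the 27.5×17 cube is present, so the union is just that shape — area = 467.50 mm². So its area = 467.50 mm². Layer 24 is larger (467.50 vs 432.00 mm²).

layer 24 (z = 4.8 mm)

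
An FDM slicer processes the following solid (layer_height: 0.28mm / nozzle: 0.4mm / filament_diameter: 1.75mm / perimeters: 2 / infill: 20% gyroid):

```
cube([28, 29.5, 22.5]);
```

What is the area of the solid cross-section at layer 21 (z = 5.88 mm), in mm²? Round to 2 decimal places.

826.00 mm²

At z = 5.88 mm: the cube (footprint 28×29.5) is included at this height (area 826.00 mm²). Overall, the cross-section is a single solid region. Net area = 826.00 mm².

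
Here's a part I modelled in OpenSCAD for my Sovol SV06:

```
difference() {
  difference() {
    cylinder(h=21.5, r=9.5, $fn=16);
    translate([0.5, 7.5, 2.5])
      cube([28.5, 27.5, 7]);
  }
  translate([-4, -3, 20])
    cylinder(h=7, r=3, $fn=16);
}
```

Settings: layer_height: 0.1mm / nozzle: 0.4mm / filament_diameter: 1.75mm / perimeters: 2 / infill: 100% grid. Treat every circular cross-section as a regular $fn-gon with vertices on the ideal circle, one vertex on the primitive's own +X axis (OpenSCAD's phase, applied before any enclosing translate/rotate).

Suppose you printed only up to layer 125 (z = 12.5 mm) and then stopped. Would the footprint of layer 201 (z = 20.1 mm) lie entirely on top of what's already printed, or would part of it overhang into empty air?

entirely on top

Compare the two slices. At z = 12.5: the r=9.5 cylinder gives a regular 16-gon of circumradius 9.5 (constant along its height) (area = (16/2)·9.500²·sin(360°/16) = 276.30 mm²); the cube at (0.5, 7.5) does not reach this height (z outside [2.5, 9.5]); Taking the first minus the rest: none of the subtracted shapes is present at this height, so the r=9.5 cylinder is unchanged — area = 276.30 mm²; the cylinder at (-4, -3) does not reach this height (z outside [20, 27]); After the difference (first − rest): none of the subtracted shapes is present at this height, so the result so far is unchanged — area = 276.30 mm². At z = 20.1: the cylinder: section is a regular 16-gon, circumradius r=9.5 (area = (16/2)·9.500²·sin(360°/16) = 276.30 mm²); the cube at (0.5, 7.5) is not intersected at this z (z outside [2.5, 9.5]); Subtracting the remaining from the first: none of the subtracted shapes is present at this height, so the r=9.5 cylinder is unchanged — area = 276.30 mm²; the r=3 cylinder at (-4, -3) contributes a regular 16-gon of circumradius 3 (area = (16/2)·3.000²·sin(360°/16) = 27.55 mm²); Subtracting the remaining from the first: starting from the result so far (276.30 mm²), the r=3 cylinder at (-4, -3) lies wholly inside it (removes its full 27.55 mm² and its 18.73 mm outline becomes a hole wall) — area = 248.74 mm². Checking containment: the cross-section at z = 20.1 is a subset of the cross-section at z = 12.5.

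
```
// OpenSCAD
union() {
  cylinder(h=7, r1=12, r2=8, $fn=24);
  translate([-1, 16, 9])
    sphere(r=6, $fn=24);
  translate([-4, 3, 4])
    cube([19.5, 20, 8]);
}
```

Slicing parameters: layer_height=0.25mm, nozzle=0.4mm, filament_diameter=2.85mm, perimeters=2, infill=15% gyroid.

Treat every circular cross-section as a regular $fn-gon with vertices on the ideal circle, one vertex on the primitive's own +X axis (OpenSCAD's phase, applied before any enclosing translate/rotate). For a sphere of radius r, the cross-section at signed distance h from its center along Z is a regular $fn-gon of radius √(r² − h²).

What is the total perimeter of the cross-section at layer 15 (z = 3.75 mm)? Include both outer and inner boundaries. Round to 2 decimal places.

At z = 3.75 mm: the cone contributes a regular 24-gon of circumradius 9.857 (interpolated between r1=12 and r2=8 at t=0.536) (perimeter = 2·24·9.857·sin(180°/24) = 61.76 mm); the sphere at (-1, 16): section is a regular 24-gon, circumradius = √(r²−h²) = √(6²−5.25²) = 2.905 (perimeter = 2·24·2.905·sin(180°/24) = 18.20 mm); the cube at (-4, 3) does not reach this height (z outside [4, 12]); Taking the union: the 2 present regions are separate (no shared area or edge), so areas and boundary lengths simply add and each stays a separate island — boundary = 79.96 mm. Overall, the cross-section has 2 separate islands. Total boundary length (outer) = 79.96 mm.

79.96 mm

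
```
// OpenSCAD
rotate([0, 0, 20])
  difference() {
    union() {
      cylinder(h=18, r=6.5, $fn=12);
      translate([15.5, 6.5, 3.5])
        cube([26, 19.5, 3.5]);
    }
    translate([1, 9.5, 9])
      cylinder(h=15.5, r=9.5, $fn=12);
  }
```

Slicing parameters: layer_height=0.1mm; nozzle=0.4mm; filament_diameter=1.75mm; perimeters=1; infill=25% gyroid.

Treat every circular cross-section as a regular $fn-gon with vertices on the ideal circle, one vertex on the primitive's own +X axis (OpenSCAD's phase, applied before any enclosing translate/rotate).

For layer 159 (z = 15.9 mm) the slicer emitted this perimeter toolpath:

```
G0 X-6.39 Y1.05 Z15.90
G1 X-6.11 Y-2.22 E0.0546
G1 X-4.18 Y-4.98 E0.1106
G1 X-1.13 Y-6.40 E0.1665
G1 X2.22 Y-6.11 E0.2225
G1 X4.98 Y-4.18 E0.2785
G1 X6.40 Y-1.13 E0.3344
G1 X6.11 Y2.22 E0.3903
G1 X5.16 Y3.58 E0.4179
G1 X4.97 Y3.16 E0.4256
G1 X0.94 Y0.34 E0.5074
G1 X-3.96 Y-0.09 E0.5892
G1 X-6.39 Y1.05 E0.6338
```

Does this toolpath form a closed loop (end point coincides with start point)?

yes

Start point (G0): (-6.39, 1.05). End point (last G1): the path returns to the start — closed.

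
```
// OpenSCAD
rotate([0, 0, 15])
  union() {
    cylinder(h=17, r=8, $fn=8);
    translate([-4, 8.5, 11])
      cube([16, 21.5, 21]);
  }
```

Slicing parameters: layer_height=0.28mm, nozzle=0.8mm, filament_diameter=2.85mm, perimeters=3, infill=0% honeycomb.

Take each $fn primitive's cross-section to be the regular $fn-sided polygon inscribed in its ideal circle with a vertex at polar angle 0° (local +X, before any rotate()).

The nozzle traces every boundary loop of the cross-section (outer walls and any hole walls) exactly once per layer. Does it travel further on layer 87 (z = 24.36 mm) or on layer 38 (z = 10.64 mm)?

layer 87 (z = 24.36 mm)

Layer 87 (z = 24.36): the cylinder is not intersected at this z (z outside [0, 17]); the 16×21.5 cube at (-4, 8.5) contributes its full rectangle (perimeter 75.00 mm); Taking the union: only the 16×21.5 cube at (-4, 8.5) is present, so the union is just that shape — boundary = 75.00 mm; (whole slice rotated 15° about Z — lengths, areas and connectivity unchanged). So its perimeter = 75.00 mm. Layer 38 (z = 10.64): the r=8 cylinder gives a regular 8-gon of circumradius 8 (constant along its height) (perimeter = 2·8·8.000·sin(180°/8) = 48.98 mm); the cube at (-4, 8.5) does not reach this height (z outside [11, 32]); Taking the union: only the r=8 cylinder is present, so the union is just that shape — boundary = 48.98 mm; (whole slice rotated 15° about Z — lengths, areas and connectivity unchanged). So its perimeter = 48.98 mm. Layer 87 is larger (75.00 vs 48.98 mm).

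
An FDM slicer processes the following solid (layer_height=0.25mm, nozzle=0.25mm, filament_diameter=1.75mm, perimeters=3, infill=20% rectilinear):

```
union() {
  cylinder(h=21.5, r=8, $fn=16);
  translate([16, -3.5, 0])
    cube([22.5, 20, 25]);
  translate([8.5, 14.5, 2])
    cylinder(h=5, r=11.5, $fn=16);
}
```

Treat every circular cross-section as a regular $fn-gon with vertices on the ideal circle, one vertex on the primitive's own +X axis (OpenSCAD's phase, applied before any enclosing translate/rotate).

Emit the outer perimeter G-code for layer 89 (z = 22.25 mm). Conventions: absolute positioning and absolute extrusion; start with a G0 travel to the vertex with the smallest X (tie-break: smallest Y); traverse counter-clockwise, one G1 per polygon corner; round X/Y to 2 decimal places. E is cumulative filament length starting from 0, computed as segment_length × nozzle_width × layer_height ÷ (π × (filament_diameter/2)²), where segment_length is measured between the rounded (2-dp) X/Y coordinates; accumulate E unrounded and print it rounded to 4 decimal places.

At z = 22.25 mm: the cylinder does not reach this height (z outside [0, 21.5]); the 22.5×20 cube at (16, -3.5) contributes its full rectangle; the cylinder at (8.5, 14.5) is absent (z outside [2, 7]); Taking the union: only the 22.5×20 cube at (16, -3.5) is present, so the union is just that shape — 1 connected region. The outline is a single polygon with 4 vertices. Extrusion per mm of travel: 0.25 × 0.25 / (π × 0.875²) = 0.025984. Accumulating E over each segment gives final E = 2.2087.

G0 X16.00 Y-3.50 Z22.25
G1 X38.50 Y-3.50 E0.5847
G1 X38.50 Y16.50 E1.1043
G1 X16.00 Y16.50 E1.6890
G1 X16.00 Y-3.50 E2.2087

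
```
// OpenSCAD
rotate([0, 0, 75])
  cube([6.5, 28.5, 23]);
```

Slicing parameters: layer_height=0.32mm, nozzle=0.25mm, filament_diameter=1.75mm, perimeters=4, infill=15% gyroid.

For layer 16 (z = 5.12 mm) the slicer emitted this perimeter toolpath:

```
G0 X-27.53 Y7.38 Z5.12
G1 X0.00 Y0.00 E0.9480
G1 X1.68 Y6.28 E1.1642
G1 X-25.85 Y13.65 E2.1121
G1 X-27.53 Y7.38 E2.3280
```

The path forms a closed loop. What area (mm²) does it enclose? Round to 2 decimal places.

Apply the shoelace formula to the sequence of (X, Y) vertices; enclosed area = 185.14 mm².

185.14 mm²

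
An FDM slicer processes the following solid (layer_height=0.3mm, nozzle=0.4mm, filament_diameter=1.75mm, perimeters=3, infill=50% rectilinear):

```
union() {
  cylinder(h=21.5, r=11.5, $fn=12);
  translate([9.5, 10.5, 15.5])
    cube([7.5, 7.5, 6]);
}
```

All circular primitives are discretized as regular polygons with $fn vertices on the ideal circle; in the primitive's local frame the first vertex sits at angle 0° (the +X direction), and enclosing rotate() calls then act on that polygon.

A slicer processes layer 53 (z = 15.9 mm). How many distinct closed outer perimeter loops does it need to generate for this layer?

2

At z = 15.9 mm: the cylinder: section is a regular 12-gon, circumradius r=11.5; the cube at (9.5, 10.5) is present — its section is the full 7.5×7.5 rectangle; Combining (union): the 2 present regions are separate (no shared area or edge), so areas and boundary lengths simply add and each stays a separate island — 2 connected regions. The result has 2 disconnected regions.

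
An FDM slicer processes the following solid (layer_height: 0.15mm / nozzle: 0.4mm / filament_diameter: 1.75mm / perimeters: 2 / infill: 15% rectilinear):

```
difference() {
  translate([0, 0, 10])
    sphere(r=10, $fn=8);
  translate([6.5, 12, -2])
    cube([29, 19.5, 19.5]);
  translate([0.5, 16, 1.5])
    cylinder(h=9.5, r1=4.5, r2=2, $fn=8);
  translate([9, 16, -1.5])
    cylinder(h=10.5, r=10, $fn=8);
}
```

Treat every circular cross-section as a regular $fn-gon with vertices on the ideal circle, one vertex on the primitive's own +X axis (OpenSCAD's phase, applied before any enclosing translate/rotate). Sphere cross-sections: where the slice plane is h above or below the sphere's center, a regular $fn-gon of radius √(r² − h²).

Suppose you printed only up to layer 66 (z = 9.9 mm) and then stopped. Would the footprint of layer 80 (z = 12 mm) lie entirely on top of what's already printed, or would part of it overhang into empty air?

entirely on top

Compare the two slices. At z = 9.9: the sphere: section is a regular 8-gon, circumradius = √(r²−h²) = √(10²−0.1²) = 9.999 (area = (8/2)·9.999²·sin(360°/8) = 282.81 mm²); the cube at (6.5, 12) is present — its section is the full 29×19.5 rectangle (area 565.50 mm²); the cone at (0.5, 16) (r1=4.5→r2=2) has section circumradius 2.289 here — a regular 8-gon (area = (8/2)·2.289²·sin(360°/8) = 14.83 mm²); the cylinder at (9, 16) does not reach this height (z outside [-1.5, 9]); Subtracting the remaining from the first: starting from the r=10 sphere (282.81 mm²), the 29×19.5 cube at (6.5, 12) misses the remaining region (no effect); the cone at (0.5, 16) misses the remaining region (no effect) — area = 282.81 mm². At z = 12: the r=10 sphere slices to a regular 8-gon of circumradius 9.798 (√(r²−h²) with h=2 from center) (area = (8/2)·9.798²·sin(360°/8) = 271.53 mm²); the cube at (6.5, 12) (footprint 29×19.5) is included at this height (area 565.50 mm²); the cone at (0.5, 16) does not reach this height (z outside [1.5, 11]); the cylinder at (9, 16) does not reach this height (z outside [-1.5, 9]); Subtracting the remaining from the first: starting from the r=10 sphere (271.53 mm²), the 29×19.5 cube at (6.5, 12) misses the remaining region (no effect) — area = 271.53 mm². Checking containment: the cross-section at z = 12 is a subset of the cross-section at z = 9.9.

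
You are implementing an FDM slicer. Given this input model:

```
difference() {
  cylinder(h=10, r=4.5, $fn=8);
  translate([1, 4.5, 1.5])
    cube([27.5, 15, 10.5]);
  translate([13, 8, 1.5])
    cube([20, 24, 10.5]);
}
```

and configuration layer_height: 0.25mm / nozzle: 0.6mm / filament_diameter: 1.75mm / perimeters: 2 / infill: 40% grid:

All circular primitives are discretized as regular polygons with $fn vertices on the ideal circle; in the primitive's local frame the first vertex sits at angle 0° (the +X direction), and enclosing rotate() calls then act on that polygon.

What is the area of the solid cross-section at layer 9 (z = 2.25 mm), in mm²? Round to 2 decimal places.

At z = 2.25 mm: the r=4.5 cylinder gives a regular 8-gon of circumradius 4.5 (constant along its height) (area = (8/2)·4.500²·sin(360°/8) = 57.28 mm²); the 27.5×15 cube at (1, 4.5) contributes its full rectangle (area 412.50 mm²); the 20×24 cube at (13, 8) contributes its full rectangle (area 480.00 mm²); Subtracting the remaining from the first: starting from the r=4.5 cylinder (57.28 mm²), the 27.5×15 cube at (1, 4.5) misses the remaining region (no effect); the 20×24 cube at (13, 8) misses the remaining region (no effect) — area = 57.28 mm². Overall, the cross-section is a single solid region. Net area = 57.28 mm².

57.28 mm²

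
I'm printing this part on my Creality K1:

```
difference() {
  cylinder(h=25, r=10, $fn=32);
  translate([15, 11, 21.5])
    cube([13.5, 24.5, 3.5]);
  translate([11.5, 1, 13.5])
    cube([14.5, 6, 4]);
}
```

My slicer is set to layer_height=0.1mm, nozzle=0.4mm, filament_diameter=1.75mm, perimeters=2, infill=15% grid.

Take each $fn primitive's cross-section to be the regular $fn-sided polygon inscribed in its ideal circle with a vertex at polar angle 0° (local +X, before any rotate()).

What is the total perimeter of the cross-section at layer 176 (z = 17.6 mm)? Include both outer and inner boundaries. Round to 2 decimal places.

At z = 17.6 mm: the r=10 cylinder contributes a regular 32-gon of circumradius 10 (perimeter = 2·32·10.000·sin(180°/32) = 62.73 mm); the cube at (15, 11) is absent (z outside [21.5, 25]); the cube at (11.5, 1) does not reach this height (z outside [13.5, 17.5]); After the difference (first − rest): none of the subtracted shapes is present at this height, so the r=10 cylinder is unchanged — boundary = 62.73 mm. Overall, the cross-section is a single solid region. Total boundary length (outer) = 62.73 mm.

62.73 mm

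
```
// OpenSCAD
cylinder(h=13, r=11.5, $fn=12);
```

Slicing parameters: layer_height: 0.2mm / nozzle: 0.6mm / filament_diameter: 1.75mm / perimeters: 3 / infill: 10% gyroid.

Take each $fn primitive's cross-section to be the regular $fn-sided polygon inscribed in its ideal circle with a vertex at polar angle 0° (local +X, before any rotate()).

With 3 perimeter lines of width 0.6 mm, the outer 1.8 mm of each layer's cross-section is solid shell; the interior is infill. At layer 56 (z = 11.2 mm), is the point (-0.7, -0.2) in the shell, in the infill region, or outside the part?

infill

At z = 11.2 mm: the r=11.5 cylinder contributes a regular 12-gon of circumradius 11.5. Overall, the cross-section is a single solid region. The nearest boundary edge runs (-11.50, 0.00)→(-9.96, -5.75); distance from the point to it = 10.38 mm. The point is inside the cross-section and 10.38 mm from the nearest boundary — more than the 1.8 mm shell width (3 × 0.6), so it's in the infill interior.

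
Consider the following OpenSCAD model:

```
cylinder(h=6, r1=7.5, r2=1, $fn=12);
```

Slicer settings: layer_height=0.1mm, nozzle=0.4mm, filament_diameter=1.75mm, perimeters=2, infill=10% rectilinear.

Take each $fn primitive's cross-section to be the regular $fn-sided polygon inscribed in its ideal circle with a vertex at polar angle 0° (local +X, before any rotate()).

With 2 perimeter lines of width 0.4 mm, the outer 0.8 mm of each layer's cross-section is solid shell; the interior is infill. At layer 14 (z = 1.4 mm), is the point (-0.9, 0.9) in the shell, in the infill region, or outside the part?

At z = 1.4 mm: the cone: at t=0.233 of its height the radius interpolates to r₁+(r₂−r₁)t = 5.983, giving a regular 12-gon of that circumradius. Overall, the cross-section is a single solid region. The nearest boundary edge runs (-2.99, 5.18)→(-5.18, 2.99); distance from the point to it = 4.51 mm. The point is inside the cross-section and 4.51 mm from the nearest boundary — more than the 0.8 mm shell width (2 × 0.4), so it's in the infill interior.

infill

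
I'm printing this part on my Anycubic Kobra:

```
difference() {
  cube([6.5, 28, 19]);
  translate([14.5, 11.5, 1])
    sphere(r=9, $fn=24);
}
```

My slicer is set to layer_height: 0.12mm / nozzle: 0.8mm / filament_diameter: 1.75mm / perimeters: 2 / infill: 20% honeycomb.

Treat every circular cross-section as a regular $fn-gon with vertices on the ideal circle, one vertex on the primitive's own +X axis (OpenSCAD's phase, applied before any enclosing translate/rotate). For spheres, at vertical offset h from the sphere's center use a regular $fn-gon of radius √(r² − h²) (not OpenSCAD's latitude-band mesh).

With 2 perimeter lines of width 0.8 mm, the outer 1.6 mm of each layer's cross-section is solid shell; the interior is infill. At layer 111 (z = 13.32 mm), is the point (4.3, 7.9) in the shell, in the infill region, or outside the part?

infill

At z = 13.32 mm: the cube (footprint 6.5×28) is included at this height; the sphere at (14.5, 11.5) is absent (|z−center|=12.320 > r=9); Subtracting the remaining from the first: none of the subtracted shapes is present at this height, so the 6.5×28 cube is unchanged — 1 connected region. Overall, the cross-section is a single solid region. The nearest boundary edge runs (6.50, 0.00)→(6.50, 28.00); distance from the point to it = 2.20 mm. The point is inside the cross-section and 2.20 mm from the nearest boundary — more than the 1.6 mm shell width (2 × 0.8), so it's in the infill interior.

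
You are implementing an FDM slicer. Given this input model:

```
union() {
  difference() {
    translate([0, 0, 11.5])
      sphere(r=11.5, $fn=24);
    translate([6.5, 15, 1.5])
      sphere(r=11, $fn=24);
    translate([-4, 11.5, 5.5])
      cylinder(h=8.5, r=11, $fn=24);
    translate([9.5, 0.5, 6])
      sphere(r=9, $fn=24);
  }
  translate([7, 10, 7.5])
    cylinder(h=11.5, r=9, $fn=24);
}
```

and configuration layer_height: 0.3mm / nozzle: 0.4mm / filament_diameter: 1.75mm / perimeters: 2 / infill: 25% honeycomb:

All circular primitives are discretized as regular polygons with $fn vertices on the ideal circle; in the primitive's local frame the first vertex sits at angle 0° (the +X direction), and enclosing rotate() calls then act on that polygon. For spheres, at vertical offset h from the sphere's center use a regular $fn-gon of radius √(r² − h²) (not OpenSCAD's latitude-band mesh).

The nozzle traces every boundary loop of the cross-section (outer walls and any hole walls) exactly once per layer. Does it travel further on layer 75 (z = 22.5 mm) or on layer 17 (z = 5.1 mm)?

layer 17 (z = 5.1 mm)

Layer 75 (z = 22.5): the sphere: section is a regular 24-gon, circumradius = √(r²−h²) = √(11.5²−11²) = 3.354 (perimeter = 2·24·3.354·sin(180°/24) = 21.01 mm); the sphere at (6.5, 15) is not intersected at this z (|z−center|=21.000 > r=11); the cylinder at (-4, 11.5) is not intersected at this z (z outside [5.5, 14]); the sphere at (9.5, 0.5) does not reach this height (|z−center|=16.500 > r=9); Subtracting the remaining from the first: none of the subtracted shapes is present at this height, so the r=11.5 sphere is unchanged — boundary = 21.01 mm; the cylinder at (7, 10) does not reach this height (z outside [7.5, 19]); Merging all regions: only the result so far is present, so the union is just that shape — boundary = 21.01 mm. So its perimeter = 21.01 mm. Layer 17 (z = 5.1): the sphere: section is a regular 24-gon, circumradius = √(r²−h²) = √(11.5²−6.4²) = 9.555 (perimeter = 2·24·9.555·sin(180°/24) = 59.86 mm); the sphere at (6.5, 15): section is a regular 24-gon, circumradius = √(r²−h²) = √(11²−3.6²) = 10.394 (perimeter = 2·24·10.394·sin(180°/24) = 65.12 mm); the cylinder at (-4, 11.5) is not intersected at this z (z outside [5.5, 14]); the r=9 sphere at (9.5, 0.5) contributes a regular 24-gon of circumradius √(9²−0.9²) = 8.955 (perimeter = 2·24·8.955·sin(180°/24) = 56.10 mm); Taking the first minus the rest: starting from the r=11.5 sphere, the r=11 sphere at (6.5, 15) partially overlaps it — only the 26.54 mm² overlap (of its 335.55 mm²) is removed, clipping the outline; the r=9 sphere at (9.5, 0.5) partially overlaps it — only the 87.12 mm² overlap (of its 249.06 mm²) is removed, clipping the outline — boundary = 55.36 mm; the cylinder at (7, 10) does not reach this height (z outside [7.5, 19]); Taking the union: only the result so far is present, so the union is just that shape — boundary = 55.36 mm. So its perimeter = 55.36 mm. Layer 17 is larger (55.36 vs 21.01 mm).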